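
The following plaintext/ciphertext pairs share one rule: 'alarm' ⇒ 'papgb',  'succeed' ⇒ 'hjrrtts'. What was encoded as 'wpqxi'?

habit

This is a Caesar cipher with shift 15.
Decoding wpqxi: w−15=h, p−15=a, q−15=b, x−15=i, i−15=t.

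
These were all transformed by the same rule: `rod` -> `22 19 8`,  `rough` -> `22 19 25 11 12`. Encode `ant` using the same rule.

5 18 24

r is letter #18 and maps to 22: an offset of 4. Letters become their 1-based position plus 4 (so a→5, b→6, …).
On ant: a=1→5, n=14→18, t=20→24.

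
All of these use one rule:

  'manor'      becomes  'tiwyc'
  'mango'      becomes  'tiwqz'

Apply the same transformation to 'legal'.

smpkw

In manor: m→t is +7, a→i is +8, n→w is +9, o→y is +10 — the shift increases by 1 each position. Each letter shifts forward by (position + 7), i.e. 7, 8, 9, … — the shift grows by one for each successive letter.
For legal: l+7=s, e+8=m, g+9=p, a+10=k, l+11=w.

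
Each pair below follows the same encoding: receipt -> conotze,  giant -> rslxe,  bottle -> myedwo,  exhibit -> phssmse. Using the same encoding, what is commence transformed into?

nyxwpxno

Shifts by position in receipt: pos 0: r→c (+11), pos 1: e→o (+10), pos 2: c→n (+11), pos 3: e→o (+10) — repeating every 2. It's a Vigenère-style cipher with numeric key [11,10]: position i shifts by key[i mod 2].
On commence: c+11=n, o+10=y, m+11=x, m+10=w, e+11=p, n+10=x, c+11=n, e+10=o.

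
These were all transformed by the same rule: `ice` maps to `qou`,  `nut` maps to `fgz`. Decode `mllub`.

The output letters match the input read backwards, each shifted +12: ice reversed is eci. Two steps: reverse the string, then apply a Caesar shift of +12.
Undoing it on mllub: shift back: m−12=a, l−12=z, l−12=z, u−12=i, b−12=p → azzip; then reverse → pizza.

pizza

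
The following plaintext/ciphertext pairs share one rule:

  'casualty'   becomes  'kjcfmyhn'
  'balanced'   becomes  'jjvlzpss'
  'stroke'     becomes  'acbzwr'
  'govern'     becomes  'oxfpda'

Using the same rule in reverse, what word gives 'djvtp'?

valid

In casualty: c→k is +8, a→j is +9, s→c is +10, u→f is +11 — the shift increases by 1 each position. The shift increases by 1 at each position, starting from +8: 8, 9, 10, ….
Undoing it on djvtp: d−8=v, j−9=a, v−10=l, t−11=i, p−12=d.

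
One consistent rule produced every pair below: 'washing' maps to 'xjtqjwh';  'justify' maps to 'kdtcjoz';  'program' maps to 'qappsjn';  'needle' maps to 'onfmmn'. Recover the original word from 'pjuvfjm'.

oatmeal

Shifts by position in washing: pos 0: w→x (+1), pos 1: a→j (+9), pos 2: s→t (+1), pos 3: h→q (+9) — repeating every 2. A repeating key of period 2 is used — shifts +1, +9 over and over.
Reversing it on pjuvfjm: p−1=o, j−9=a, u−1=t, v−9=m, f−1=e, j−9=a, m−1=l.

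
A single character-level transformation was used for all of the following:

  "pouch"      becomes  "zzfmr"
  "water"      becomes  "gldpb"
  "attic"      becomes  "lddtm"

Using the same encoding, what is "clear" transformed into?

mvplb

The rule splits by letter class: vowels +11, consonants +10.
For clear: c(cons)+10=m, l(cons)+10=v, e(vowel)+11=p, a(vowel)+11=l, r(cons)+10=b.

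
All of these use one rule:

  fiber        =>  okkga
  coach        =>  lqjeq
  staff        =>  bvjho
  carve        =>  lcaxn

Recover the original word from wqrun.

noise

Shifts by position in fiber: pos 0: f→o (+9), pos 1: i→k (+2), pos 2: b→k (+9), pos 3: e→g (+2) — repeating every 2. A repeating key of period 2 is used — shifts +9, +2 over and over.
Reversing it on wqrun: w−9=n, q−2=o, r−9=i, u−2=s, n−9=e.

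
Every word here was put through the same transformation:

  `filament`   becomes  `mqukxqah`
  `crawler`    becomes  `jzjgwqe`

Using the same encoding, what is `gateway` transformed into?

nicohml

In filament: f→m is +7, i→q is +8, l→u is +9, a→k is +10 — the shift increases by 1 each position. Letter i (0-indexed) is shifted by i+7, so successive shifts are 7, 8, 9, ….
Applying it to gateway: g+7=n, a+8=i, t+9=c, e+10=o, w+11=h, a+12=m, y+13=l.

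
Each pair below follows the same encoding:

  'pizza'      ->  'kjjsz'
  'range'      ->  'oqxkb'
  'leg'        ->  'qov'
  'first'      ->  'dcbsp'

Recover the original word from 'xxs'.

inn

Two steps: reverse the string, then apply a Caesar shift of +10.
Undoing it on xxs: shift back: x−10=n, x−10=n, s−10=i → nni; then reverse → inn.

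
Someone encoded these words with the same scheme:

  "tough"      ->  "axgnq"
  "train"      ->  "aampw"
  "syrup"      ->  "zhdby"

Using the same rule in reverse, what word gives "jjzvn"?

canoe

Shifts by position in tough: pos 0: t→a (+7), pos 1: o→x (+9), pos 2: u→g (+12), pos 3: g→n (+7), pos 4: h→q (+9) — repeating every 3. A repeating key of period 3 is used — shifts +7, +9, +12 over and over.
Undoing it on jjzvn: j−7=c, j−9=a, z−12=n, v−7=o, n−9=e.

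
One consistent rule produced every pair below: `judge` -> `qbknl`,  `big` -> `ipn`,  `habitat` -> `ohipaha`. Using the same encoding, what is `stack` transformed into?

Compare letters: j→q is +7, u→b is +7, d→k is +7 — a constant shift. It's a constant shift of +7 (ROT7).
On stack: s+7=z, t+7=a, a+7=h, c+7=j, k+7=r.

zahjr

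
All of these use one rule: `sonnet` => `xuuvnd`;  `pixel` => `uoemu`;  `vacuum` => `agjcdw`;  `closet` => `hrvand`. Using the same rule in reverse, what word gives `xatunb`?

summer

In sonnet: s→x is +5, o→u is +6, n→u is +7, n→v is +8 — the shift increases by 1 each position. Each letter shifts forward by (position + 5), i.e. 5, 6, 7, … — the shift grows by one for each successive letter.
Undoing it on xatunb: x−5=s, a−6=u, t−7=m, u−8=m, n−9=e, b−10=r.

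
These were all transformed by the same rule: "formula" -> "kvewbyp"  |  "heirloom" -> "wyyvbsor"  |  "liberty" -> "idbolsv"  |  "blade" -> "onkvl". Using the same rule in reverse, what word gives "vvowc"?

The output letters match the input read backwards, each shifted +10: formula reversed is alumrof. Read the word backwards and shift each letter +10.
Decoding vvowc: shift back: v−10=l, v−10=l, o−10=e, w−10=m, c−10=s → llems; then reverse → smell.

smell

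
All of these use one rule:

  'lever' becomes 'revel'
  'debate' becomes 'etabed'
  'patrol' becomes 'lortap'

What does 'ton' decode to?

not

The output letters match the input read backwards: lever reversed is revel. It's just the letters in reverse order.
Undoing it on ton: then reverse → not.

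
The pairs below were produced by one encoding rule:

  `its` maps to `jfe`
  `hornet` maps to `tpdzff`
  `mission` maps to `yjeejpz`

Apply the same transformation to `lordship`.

Two shifts are in play — +1 for a/e/i/o/u, +12 for every other letter.
On lordship: l(cons)+12=x, o(vowel)+1=p, r(cons)+12=d, d(cons)+12=p, s(cons)+12=e, h(cons)+12=t, i(vowel)+1=j, p(cons)+12=b.

xpdpetjb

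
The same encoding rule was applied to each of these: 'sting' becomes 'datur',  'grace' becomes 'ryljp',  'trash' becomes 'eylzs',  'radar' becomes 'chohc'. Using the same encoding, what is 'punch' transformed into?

abyjs

Shifts by position in sting: pos 0: s→d (+11), pos 1: t→a (+7), pos 2: i→t (+11), pos 3: n→u (+7) — repeating every 2. A repeating key of period 2 is used — shifts +11, +7 over and over.
For punch: p+11=a, u+7=b, n+11=y, c+7=j, h+11=s.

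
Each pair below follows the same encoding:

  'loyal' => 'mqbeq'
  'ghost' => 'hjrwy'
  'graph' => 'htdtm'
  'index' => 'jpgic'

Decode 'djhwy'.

In loyal: l→m is +1, o→q is +2, y→b is +3, a→e is +4 — the shift increases by 1 each position. The shift increases by 1 at each position, starting from +1: 1, 2, 3, ….
Reversing it on djhwy: d−1=c, j−2=h, h−3=e, w−4=s, y−5=t.

chest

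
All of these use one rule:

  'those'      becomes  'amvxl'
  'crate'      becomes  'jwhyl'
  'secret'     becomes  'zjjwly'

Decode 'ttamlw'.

mother

Shifts by position in those: pos 0: t→a (+7), pos 1: h→m (+5), pos 2: o→v (+7), pos 3: s→x (+5) — repeating every 2. The shifts repeat in a cycle of length 2: positions 0,1,… shift by +7, +5, then the pattern repeats.
Reversing it on ttamlw: t−7=m, t−5=o, a−7=t, m−5=h, l−7=e, w−5=r.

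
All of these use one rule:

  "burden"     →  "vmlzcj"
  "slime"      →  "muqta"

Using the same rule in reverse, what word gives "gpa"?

shy

The output letters match the input read backwards, each shifted +8: burden reversed is nedrub. Read the word backwards and shift each letter +8.
Reversing it on gpa: shift back: g−8=y, p−8=h, a−8=s → yhs; then reverse → shy.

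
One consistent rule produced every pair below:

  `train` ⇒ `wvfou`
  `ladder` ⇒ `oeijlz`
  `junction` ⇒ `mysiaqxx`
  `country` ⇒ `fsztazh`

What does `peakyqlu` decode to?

Each letter shifts forward by (position + 3), i.e. 3, 4, 5, … — the shift grows by one for each successive letter.
Reversing it on peakyqlu: p−3=m, e−4=a, a−5=v, k−6=e, y−7=r, q−8=i, l−9=c, u−10=k.

maverick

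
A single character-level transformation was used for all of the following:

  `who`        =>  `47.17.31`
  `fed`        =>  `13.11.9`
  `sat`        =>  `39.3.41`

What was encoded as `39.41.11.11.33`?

w(#23)→47 and h(#8)→17: differences scale by 2, so n = 2·pos + 1. With a=1..z=26, the number is 2·pos + 1.
Decoding 39.41.11.11.33: 39→(39−1)÷2=19=s, 41→(41−1)÷2=20=t, 11→(11−1)÷2=5=e, 11→(11−1)÷2=5=e, 33→(33−1)÷2=16=p.

steep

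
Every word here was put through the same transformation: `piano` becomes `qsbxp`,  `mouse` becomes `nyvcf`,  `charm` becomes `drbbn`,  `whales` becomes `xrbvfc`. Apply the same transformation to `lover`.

The shifts repeat in a cycle of length 2: positions 0,1,… shift by +1, +10, then the pattern repeats.
Applying it to lover: l+1=m, o+10=y, v+1=w, e+10=o, r+1=s.

mywos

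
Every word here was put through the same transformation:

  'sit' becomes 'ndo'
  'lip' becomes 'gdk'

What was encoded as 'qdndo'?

Compare letters: s→n is +21, i→d is +21, t→o is +21 — a constant shift. Every letter moves 21 places later in the alphabet, wrapping around z→a.
Reversing it on qdndo: q−21=v, d−21=i, n−21=s, d−21=i, o−21=t.

visit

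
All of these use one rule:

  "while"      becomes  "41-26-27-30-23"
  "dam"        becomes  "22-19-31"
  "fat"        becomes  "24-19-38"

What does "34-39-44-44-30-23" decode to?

w is letter #23 and maps to 41: an offset of 18. Each letter is replaced by its alphabet position (a=1..z=26) + 18.
Decoding 34-39-44-44-30-23: 34→(34−18)÷1=16=p, 39→(39−18)÷1=21=u, 44→(44−18)÷1=26=z, 44→(44−18)÷1=26=z, 30→(30−18)÷1=12=l, 23→(23−18)÷1=5=e.

puzzle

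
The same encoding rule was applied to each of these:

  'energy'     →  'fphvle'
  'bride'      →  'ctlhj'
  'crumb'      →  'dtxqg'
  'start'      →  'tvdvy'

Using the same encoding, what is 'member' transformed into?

In energy: e→f is +1, n→p is +2, e→h is +3, r→v is +4 — the shift increases by 1 each position. Each letter shifts forward by (position + 1), i.e. 1, 2, 3, … — the shift grows by one for each successive letter.
Applying it to member: m+1=n, e+2=g, m+3=p, b+4=f, e+5=j, r+6=x.

ngpfjx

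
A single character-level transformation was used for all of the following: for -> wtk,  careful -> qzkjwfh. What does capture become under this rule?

jwzyufh

Read the word backwards and shift each letter +5.
For capture: reverse → erutpac; then shift: e+5=j, r+5=w, u+5=z, t+5=y, p+5=u, a+5=f, c+5=h.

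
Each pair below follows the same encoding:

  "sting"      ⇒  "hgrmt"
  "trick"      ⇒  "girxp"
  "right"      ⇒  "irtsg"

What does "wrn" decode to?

dim

Letters are reflected about the middle of the alphabet (position → 25−position): Atbash.
Decoding wrn: w↔d, r↔i, n↔m.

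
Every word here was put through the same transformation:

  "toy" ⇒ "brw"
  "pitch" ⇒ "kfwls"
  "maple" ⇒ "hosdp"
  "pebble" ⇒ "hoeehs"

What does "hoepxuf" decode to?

crumble

The output letters match the input read backwards, each shifted +3: toy reversed is yot. The word is reversed, then every letter is shifted forward by 3.
Decoding hoepxuf: shift back: h−3=e, o−3=l, e−3=b, p−3=m, x−3=u, u−3=r, f−3=c → elbmurc; then reverse → crumble.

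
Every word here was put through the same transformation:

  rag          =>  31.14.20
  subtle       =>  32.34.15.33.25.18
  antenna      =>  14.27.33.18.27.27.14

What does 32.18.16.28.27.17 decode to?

r is letter #18 and maps to 31: an offset of 13. The number is (letter's place in the alphabet, a=1) + 13.
Reversing it on 32.18.16.28.27.17: 32→(32−13)÷1=19=s, 18→(18−13)÷1=5=e, 16→(16−13)÷1=3=c, 28→(28−13)÷1=15=o, 27→(27−13)÷1=14=n, 17→(17−13)÷1=4=d.

second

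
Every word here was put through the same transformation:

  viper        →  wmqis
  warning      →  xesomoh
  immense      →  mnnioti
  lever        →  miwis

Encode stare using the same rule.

The shift depends on letter class: consonant v→w is +1, but vowel i→m is +4. Vowels shift forward by 4 and consonants shift forward by 1.
For stare: s(cons)+1=t, t(cons)+1=u, a(vowel)+4=e, r(cons)+1=s, e(vowel)+4=i.

tuesi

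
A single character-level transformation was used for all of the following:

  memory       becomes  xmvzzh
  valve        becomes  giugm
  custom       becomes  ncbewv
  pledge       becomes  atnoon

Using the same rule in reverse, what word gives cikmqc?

Shifts by position in memory: pos 0: m→x (+11), pos 1: e→m (+8), pos 2: m→v (+9), pos 3: o→z (+11), pos 4: r→z (+8), pos 5: y→h (+9) — repeating every 3. It's a Vigenère-style cipher with numeric key [11,8,9]: position i shifts by key[i mod 3].
Undoing it on cikmqc: c−11=r, i−8=a, k−9=b, m−11=b, q−8=i, c−9=t.

rabbit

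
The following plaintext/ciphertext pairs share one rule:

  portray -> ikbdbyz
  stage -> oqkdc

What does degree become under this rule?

oobqon

The output letters match the input read backwards, each shifted +10: portray reversed is yartrop. Two steps: reverse the string, then apply a Caesar shift of +10.
For degree: reverse → eerged; then shift: e+10=o, e+10=o, r+10=b, g+10=q, e+10=o, d+10=n.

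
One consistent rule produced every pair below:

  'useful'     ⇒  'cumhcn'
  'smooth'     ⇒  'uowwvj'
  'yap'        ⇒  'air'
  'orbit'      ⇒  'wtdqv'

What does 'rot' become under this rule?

Two shifts are in play — +8 for a/e/i/o/u, +2 for every other letter.
For rot: r(cons)+2=t, o(vowel)+8=w, t(cons)+2=v.

twv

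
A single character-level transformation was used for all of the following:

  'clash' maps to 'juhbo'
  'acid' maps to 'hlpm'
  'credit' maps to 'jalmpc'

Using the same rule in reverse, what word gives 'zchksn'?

stable

Shifts by position in clash: pos 0: c→j (+7), pos 1: l→u (+9), pos 2: a→h (+7), pos 3: s→b (+9) — repeating every 2. It's a Vigenère-style cipher with numeric key [7,9]: position i shifts by key[i mod 2].
Decoding zchksn: z−7=s, c−9=t, h−7=a, k−9=b, s−7=l, n−9=e.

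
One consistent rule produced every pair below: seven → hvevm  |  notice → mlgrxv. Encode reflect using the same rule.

Each pair mirrors across the alphabet (s↔h, e↔v, v↔e): positions sum to 25. This is the alphabet-reversal cipher (Atbash): a becomes z, b becomes y, etc.
For reflect: r↔i, e↔v, f↔u, l↔o, e↔v, c↔x, t↔g.

ivuovxg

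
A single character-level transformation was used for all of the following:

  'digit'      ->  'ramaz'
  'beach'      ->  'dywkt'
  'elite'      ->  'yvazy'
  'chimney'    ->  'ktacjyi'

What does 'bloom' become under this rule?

dvqqc

d(3)→r(17) and i(8)→a(0) fit y≡7x+22 (mod 26); the inverse of 7 mod 26 is 15. Treating letters as 0–25, the rule is x ↦ 7x + 22 (mod 26).
On bloom: b(1)→7·1+22≡3=d; l(11)→7·11+22≡21=v; o(14)→7·14+22≡16=q; o(14)→7·14+22≡16=q; m(12)→7·12+22≡2=c (all mod 26).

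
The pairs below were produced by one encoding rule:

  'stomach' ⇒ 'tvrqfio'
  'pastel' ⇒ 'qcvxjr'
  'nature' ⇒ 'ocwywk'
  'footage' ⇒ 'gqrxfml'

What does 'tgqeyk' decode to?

senate

In stomach: s→t is +1, t→v is +2, o→r is +3, m→q is +4 — the shift increases by 1 each position. Each letter shifts forward by (position + 1), i.e. 1, 2, 3, … — the shift grows by one for each successive letter.
Undoing it on tgqeyk: t−1=s, g−2=e, q−3=n, e−4=a, y−5=t, k−6=e.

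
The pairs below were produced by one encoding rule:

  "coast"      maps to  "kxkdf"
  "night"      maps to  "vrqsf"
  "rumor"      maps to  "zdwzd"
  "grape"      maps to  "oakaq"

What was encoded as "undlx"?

metal

In coast: c→k is +8, o→x is +9, a→k is +10, s→d is +11 — the shift increases by 1 each position. Each letter shifts forward by (position + 8), i.e. 8, 9, 10, … — the shift grows by one for each successive letter.
Undoing it on undlx: u−8=m, n−9=e, d−10=t, l−11=a, x−12=l.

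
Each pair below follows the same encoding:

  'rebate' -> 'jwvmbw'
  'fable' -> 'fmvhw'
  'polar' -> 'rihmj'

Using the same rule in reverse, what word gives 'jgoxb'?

right

r(17)→j(9) and e(4)→w(22) fit y≡9x+12 (mod 26); the inverse of 9 mod 26 is 3. This is an affine cipher: with a=0,…,z=25, each position x becomes (9x+12) mod 26.
Undoing it on jgoxb: j(9)→3·(9−12)≡17=r; g(6)→3·(6−12)≡8=i; o(14)→3·(14−12)≡6=g; x(23)→3·(23−12)≡7=h; b(1)→3·(1−12)≡19=t (all mod 26).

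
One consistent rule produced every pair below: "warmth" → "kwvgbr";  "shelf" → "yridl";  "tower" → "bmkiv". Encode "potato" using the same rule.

w(22)→k(10) and a(0)→w(22) fit y≡3x+22 (mod 26); the inverse of 3 mod 26 is 9. This is an affine cipher: with a=0,…,z=25, each position x becomes (3x+22) mod 26.
On potato: p(15)→3·15+22≡15=p; o(14)→3·14+22≡12=m; t(19)→3·19+22≡1=b; a(0)→3·0+22≡22=w; t(19)→3·19+22≡1=b; o(14)→3·14+22≡12=m (all mod 26).

pmbwbm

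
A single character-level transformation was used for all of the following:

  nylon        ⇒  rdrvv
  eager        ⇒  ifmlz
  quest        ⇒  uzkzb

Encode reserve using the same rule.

vjylzeo

Each letter shifts forward by (position + 4), i.e. 4, 5, 6, … — the shift grows by one for each successive letter.
For reserve: r+4=v, e+5=j, s+6=y, e+7=l, r+8=z, v+9=e, e+10=o.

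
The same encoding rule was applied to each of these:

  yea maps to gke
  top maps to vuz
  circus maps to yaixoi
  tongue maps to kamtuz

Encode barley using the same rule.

The output letters match the input read backwards, each shifted +6: yea reversed is aey. The word is reversed, then every letter is shifted forward by 6.
Applying it to barley: reverse → yelrab; then shift: y+6=e, e+6=k, l+6=r, r+6=x, a+6=g, b+6=h.

ekrxgh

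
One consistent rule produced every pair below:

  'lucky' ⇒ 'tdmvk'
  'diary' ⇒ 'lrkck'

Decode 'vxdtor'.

Each letter shifts forward by (position + 8), i.e. 8, 9, 10, … — the shift grows by one for each successive letter.
Decoding vxdtor: v−8=n, x−9=o, d−10=t, t−11=i, o−12=c, r−13=e.

notice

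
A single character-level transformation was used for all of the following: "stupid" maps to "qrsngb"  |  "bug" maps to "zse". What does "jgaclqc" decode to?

Compare letters: s→q is +24, t→r is +24, u→s is +24 — a constant shift. Each letter is shifted forward by 24 in the alphabet (a Caesar shift of +24).
Undoing it on jgaclqc: j−24=l, g−24=i, a−24=c, c−24=e, l−24=n, q−24=s, c−24=e.

license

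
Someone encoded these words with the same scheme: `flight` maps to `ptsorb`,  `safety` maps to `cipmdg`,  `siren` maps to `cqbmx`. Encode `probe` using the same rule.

zzyjo

Shifts by position in flight: pos 0: f→p (+10), pos 1: l→t (+8), pos 2: i→s (+10), pos 3: g→o (+8) — repeating every 2. The shifts repeat in a cycle of length 2: positions 0,1,… shift by +10, +8, then the pattern repeats.
On probe: p+10=z, r+8=z, o+10=y, b+8=j, e+10=o.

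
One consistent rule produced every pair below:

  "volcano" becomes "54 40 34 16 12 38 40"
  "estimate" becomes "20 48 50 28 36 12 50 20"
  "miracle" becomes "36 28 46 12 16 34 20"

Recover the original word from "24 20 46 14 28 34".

gerbil

v(#22)→54 and o(#15)→40: differences scale by 2, so n = 2·pos + 10. Each letter becomes 2×(its alphabet position, a=1..z=26) + 10.
Undoing it on 24 20 46 14 28 34: 24→(24−10)÷2=7=g, 20→(20−10)÷2=5=e, 46→(46−10)÷2=18=r, 14→(14−10)÷2=2=b, 28→(28−10)÷2=9=i, 34→(34−10)÷2=12=l.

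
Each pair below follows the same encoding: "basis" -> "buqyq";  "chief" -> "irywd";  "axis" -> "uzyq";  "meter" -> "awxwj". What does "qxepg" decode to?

Treating letters as 0–25, the rule is x ↦ 7x + 20 (mod 26).
Decoding qxepg: q(16)→15·(16−20)≡18=s; x(23)→15·(23−20)≡19=t; e(4)→15·(4−20)≡20=u; p(15)→15·(15−20)≡3=d; g(6)→15·(6−20)≡24=y (all mod 26).

study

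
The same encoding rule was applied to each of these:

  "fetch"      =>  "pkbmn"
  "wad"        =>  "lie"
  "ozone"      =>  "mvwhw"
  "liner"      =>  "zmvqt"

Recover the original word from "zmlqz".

The output letters match the input read backwards, each shifted +8: fetch reversed is hctef. The word is reversed, then every letter is shifted forward by 8.
Reversing it on zmlqz: shift back: z−8=r, m−8=e, l−8=d, q−8=i, z−8=r → redir; then reverse → rider.

rider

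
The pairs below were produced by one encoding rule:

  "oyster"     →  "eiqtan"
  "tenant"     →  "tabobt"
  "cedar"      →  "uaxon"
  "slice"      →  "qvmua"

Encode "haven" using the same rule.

o(14)→e(4) and y(24)→i(8) fit y≡3x+14 (mod 26); the inverse of 3 mod 26 is 9. Treating letters as 0–25, the rule is x ↦ 3x + 14 (mod 26).
On haven: h(7)→3·7+14≡9=j; a(0)→3·0+14≡14=o; v(21)→3·21+14≡25=z; e(4)→3·4+14≡0=a; n(13)→3·13+14≡1=b (all mod 26).

jozab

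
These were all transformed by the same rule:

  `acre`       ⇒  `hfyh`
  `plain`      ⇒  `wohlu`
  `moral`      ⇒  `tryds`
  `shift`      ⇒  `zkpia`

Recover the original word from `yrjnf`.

Shifts by position in acre: pos 0: a→h (+7), pos 1: c→f (+3), pos 2: r→y (+7), pos 3: e→h (+3) — repeating every 2. The shifts repeat in a cycle of length 2: positions 0,1,… shift by +7, +3, then the pattern repeats.
Reversing it on yrjnf: y−7=r, r−3=o, j−7=c, n−3=k, f−7=y.

rocky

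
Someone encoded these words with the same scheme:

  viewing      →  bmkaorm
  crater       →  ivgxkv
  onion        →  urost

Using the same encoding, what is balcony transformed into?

hergure

Shifts by position in viewing: pos 0: v→b (+6), pos 1: i→m (+4), pos 2: e→k (+6), pos 3: w→a (+4) — repeating every 2. A repeating key of period 2 is used — shifts +6, +4 over and over.
For balcony: b+6=h, a+4=e, l+6=r, c+4=g, o+6=u, n+4=r, y+6=e.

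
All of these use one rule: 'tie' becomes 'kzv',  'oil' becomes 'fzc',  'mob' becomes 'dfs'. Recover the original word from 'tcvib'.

Compare letters: t→k is +17, i→z is +17, e→v is +17 — a constant shift. Every letter moves 17 places later in the alphabet, wrapping around z→a.
Undoing it on tcvib: t−17=c, c−17=l, v−17=e, i−17=r, b−17=k.

clerk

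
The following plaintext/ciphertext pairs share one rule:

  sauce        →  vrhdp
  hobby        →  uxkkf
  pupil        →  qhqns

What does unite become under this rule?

Treating letters as 0–25, the rule is x ↦ 19x + 17 (mod 26).
Applying it to unite: u(20)→19·20+17≡7=h; n(13)→19·13+17≡4=e; i(8)→19·8+17≡13=n; t(19)→19·19+17≡14=o; e(4)→19·4+17≡15=p (all mod 26).

henop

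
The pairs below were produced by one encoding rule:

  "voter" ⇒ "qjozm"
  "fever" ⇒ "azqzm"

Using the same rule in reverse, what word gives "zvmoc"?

earth

Each letter is shifted forward by 21 in the alphabet (a Caesar shift of +21).
Reversing it on zvmoc: z−21=e, v−21=a, m−21=r, o−21=t, c−21=h.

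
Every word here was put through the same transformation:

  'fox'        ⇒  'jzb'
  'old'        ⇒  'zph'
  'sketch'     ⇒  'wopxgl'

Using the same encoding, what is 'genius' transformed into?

The rule splits by letter class: vowels +11, consonants +4.
On genius: g(cons)+4=k, e(vowel)+11=p, n(cons)+4=r, i(vowel)+11=t, u(vowel)+11=f, s(cons)+4=w.

kprtfw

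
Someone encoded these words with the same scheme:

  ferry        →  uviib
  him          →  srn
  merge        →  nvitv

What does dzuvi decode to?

wafer

Letters are reflected about the middle of the alphabet (position → 25−position): Atbash.
Undoing it on dzuvi: d↔w, z↔a, u↔f, v↔e, i↔r.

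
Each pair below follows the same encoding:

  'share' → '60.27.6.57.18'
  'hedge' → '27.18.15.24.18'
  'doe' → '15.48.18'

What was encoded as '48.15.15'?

odd

s(#19)→60 and h(#8)→27: differences scale by 3, so n = 3·pos + 3. The formula is n = 3×(alphabet index, a=1) + 3.
Reversing it on 48.15.15: 48→(48−3)÷3=15=o, 15→(15−3)÷3=4=d, 15→(15−3)÷3=4=d.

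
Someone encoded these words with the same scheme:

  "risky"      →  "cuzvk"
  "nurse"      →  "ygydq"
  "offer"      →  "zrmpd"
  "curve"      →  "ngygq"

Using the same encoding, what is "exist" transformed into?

Shifts by position in risky: pos 0: r→c (+11), pos 1: i→u (+12), pos 2: s→z (+7), pos 3: k→v (+11), pos 4: y→k (+12) — repeating every 3. It's a Vigenère-style cipher with numeric key [11,12,7]: position i shifts by key[i mod 3].
Applying it to exist: e+11=p, x+12=j, i+7=p, s+11=d, t+12=f.

pjpdf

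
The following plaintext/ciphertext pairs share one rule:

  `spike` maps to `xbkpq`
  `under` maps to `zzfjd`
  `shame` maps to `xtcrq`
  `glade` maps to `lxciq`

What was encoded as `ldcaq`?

Shifts by position in spike: pos 0: s→x (+5), pos 1: p→b (+12), pos 2: i→k (+2), pos 3: k→p (+5), pos 4: e→q (+12) — repeating every 3. A repeating key of period 3 is used — shifts +5, +12, +2 over and over.
Decoding ldcaq: l−5=g, d−12=r, c−2=a, a−5=v, q−12=e.

grave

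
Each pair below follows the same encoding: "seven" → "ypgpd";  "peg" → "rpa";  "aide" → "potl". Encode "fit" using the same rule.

etq

The output letters match the input read backwards, each shifted +11: seven reversed is neves. The word is reversed, then every letter is shifted forward by 11.
For fit: reverse → tif; then shift: t+11=e, i+11=t, f+11=q.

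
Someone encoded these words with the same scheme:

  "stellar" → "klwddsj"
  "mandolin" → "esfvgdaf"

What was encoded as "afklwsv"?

instead

Compare letters: s→k is +18, t→l is +18, e→w is +18 — a constant shift. This is a Caesar cipher with shift 18.
Reversing it on afklwsv: a−18=i, f−18=n, k−18=s, l−18=t, w−18=e, s−18=a, v−18=d.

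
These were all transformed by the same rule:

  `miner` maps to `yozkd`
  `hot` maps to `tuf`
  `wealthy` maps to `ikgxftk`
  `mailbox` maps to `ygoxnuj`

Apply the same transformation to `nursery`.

zadekdk

The shift depends on letter class: consonant m→y is +12, but vowel i→o is +6. Two shifts are in play — +6 for a/e/i/o/u, +12 for every other letter.
For nursery: n(cons)+12=z, u(vowel)+6=a, r(cons)+12=d, s(cons)+12=e, e(vowel)+6=k, r(cons)+12=d, y(cons)+12=k.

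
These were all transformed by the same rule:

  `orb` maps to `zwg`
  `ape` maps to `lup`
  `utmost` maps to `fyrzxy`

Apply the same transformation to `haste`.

mlxyp

The shift depends on letter class: consonant r→w is +5, but vowel o→z is +11. Vowels shift forward by 11 and consonants shift forward by 5.
Applying it to haste: h(cons)+5=m, a(vowel)+11=l, s(cons)+5=x, t(cons)+5=y, e(vowel)+11=p.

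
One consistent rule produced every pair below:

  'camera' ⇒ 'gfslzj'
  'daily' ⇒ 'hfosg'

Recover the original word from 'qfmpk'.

In camera: c→g is +4, a→f is +5, m→s is +6, e→l is +7 — the shift increases by 1 each position. The shift increases by 1 at each position, starting from +4: 4, 5, 6, ….
Reversing it on qfmpk: q−4=m, f−5=a, m−6=g, p−7=i, k−8=c.

magic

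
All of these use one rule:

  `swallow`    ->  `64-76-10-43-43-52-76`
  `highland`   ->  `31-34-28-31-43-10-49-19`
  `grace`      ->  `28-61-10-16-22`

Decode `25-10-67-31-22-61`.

father

s(#19)→64 and w(#23)→76: differences scale by 3, so n = 3·pos + 7. With a=1..z=26, the number is 3·pos + 7.
Undoing it on 25-10-67-31-22-61: 25→(25−7)÷3=6=f, 10→(10−7)÷3=1=a, 67→(67−7)÷3=20=t, 31→(31−7)÷3=8=h, 22→(22−7)÷3=5=e, 61→(61−7)÷3=18=r.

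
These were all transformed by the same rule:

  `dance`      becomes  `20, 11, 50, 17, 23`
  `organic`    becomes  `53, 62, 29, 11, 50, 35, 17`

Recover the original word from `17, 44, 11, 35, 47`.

d(#4)→20 and a(#1)→11: differences scale by 3, so n = 3·pos + 8. With a=1..z=26, the number is 3·pos + 8.
Decoding 17, 44, 11, 35, 47: 17→(17−8)÷3=3=c, 44→(44−8)÷3=12=l, 11→(11−8)÷3=1=a, 35→(35−8)÷3=9=i, 47→(47−8)÷3=13=m.

claim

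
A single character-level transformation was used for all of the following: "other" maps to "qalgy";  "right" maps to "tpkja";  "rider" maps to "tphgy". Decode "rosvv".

Shifts by position in other: pos 0: o→q (+2), pos 1: t→a (+7), pos 2: h→l (+4), pos 3: e→g (+2), pos 4: r→y (+7) — repeating every 3. It's a Vigenère-style cipher with numeric key [2,7,4]: position i shifts by key[i mod 3].
Decoding rosvv: r−2=p, o−7=h, s−4=o, v−2=t, v−7=o.

photo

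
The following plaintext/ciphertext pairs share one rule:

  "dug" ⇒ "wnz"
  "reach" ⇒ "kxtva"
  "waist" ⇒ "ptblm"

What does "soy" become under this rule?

lhr

This is a Caesar cipher with shift 19.
Applying it to soy: s+19=l, o+19=h, y+19=r.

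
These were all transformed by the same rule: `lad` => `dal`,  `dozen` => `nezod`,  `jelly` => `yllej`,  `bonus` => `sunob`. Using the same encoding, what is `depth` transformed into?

The output letters match the input read backwards: lad reversed is dal. It's just the letters in reverse order.
For depth: reverse → htped.

htped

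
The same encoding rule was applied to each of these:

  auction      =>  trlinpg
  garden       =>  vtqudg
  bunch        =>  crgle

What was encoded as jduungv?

wedding

a(0)→t(19) and u(20)→r(17) fit y≡9x+19 (mod 26); the inverse of 9 mod 26 is 3. Treating letters as 0–25, the rule is x ↦ 9x + 19 (mod 26).
Undoing it on jduungv: j(9)→3·(9−19)≡22=w; d(3)→3·(3−19)≡4=e; u(20)→3·(20−19)≡3=d; u(20)→3·(20−19)≡3=d; n(13)→3·(13−19)≡8=i; g(6)→3·(6−19)≡13=n; v(21)→3·(21−19)≡6=g (all mod 26).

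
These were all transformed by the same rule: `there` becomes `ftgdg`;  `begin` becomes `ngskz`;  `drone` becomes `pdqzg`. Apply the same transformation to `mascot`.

yceoqf

Two shifts are in play — +2 for a/e/i/o/u, +12 for every other letter.
On mascot: m(cons)+12=y, a(vowel)+2=c, s(cons)+12=e, c(cons)+12=o, o(vowel)+2=q, t(cons)+12=f.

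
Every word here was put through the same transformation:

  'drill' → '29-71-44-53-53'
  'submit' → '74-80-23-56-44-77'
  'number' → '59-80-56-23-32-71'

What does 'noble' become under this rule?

d(#4)→29 and r(#18)→71: differences scale by 3, so n = 3·pos + 17. The formula is n = 3×(alphabet index, a=1) + 17.
Applying it to noble: n=14→59, o=15→62, b=2→23, l=12→53, e=5→32.

59-62-23-53-32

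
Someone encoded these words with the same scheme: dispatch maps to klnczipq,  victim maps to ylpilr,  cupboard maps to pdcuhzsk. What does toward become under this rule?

ihtzsk

This is an affine cipher: with a=0,…,z=25, each position x becomes (21x+25) mod 26.
For toward: t(19)→21·19+25≡8=i; o(14)→21·14+25≡7=h; w(22)→21·22+25≡19=t; a(0)→21·0+25≡25=z; r(17)→21·17+25≡18=s; d(3)→21·3+25≡10=k (all mod 26).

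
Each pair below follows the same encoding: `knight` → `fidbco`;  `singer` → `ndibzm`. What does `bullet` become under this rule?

Compare letters: k→f is +21, n→i is +21, i→d is +21 — a constant shift. Each letter is shifted forward by 21 in the alphabet (a Caesar shift of +21).
Applying it to bullet: b+21=w, u+21=p, l+21=g, l+21=g, e+21=z, t+21=o.

wpggzo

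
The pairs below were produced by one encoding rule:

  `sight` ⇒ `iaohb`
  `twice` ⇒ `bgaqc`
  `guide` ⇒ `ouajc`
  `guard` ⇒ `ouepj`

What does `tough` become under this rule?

bkuoh

s(18)→i(8) and i(8)→a(0) fit y≡19x+4 (mod 26); the inverse of 19 mod 26 is 11. Each letter's alphabet position (a=0..z=25) is mapped through 19·x+4 mod 26 — an affine cipher.
On tough: t(19)→19·19+4≡1=b; o(14)→19·14+4≡10=k; u(20)→19·20+4≡20=u; g(6)→19·6+4≡14=o; h(7)→19·7+4≡7=h (all mod 26).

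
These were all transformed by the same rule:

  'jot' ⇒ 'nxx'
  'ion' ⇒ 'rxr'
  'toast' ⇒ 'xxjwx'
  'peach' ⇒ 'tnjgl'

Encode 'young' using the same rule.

cxdrk

The shift depends on letter class: consonant j→n is +4, but vowel o→x is +9. Vowels shift forward by 9 and consonants shift forward by 4.
Applying it to young: y(cons)+4=c, o(vowel)+9=x, u(vowel)+9=d, n(cons)+4=r, g(cons)+4=k.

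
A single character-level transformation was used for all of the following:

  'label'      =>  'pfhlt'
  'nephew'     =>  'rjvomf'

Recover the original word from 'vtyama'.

In label: l→p is +4, a→f is +5, b→h is +6, e→l is +7 — the shift increases by 1 each position. Each letter shifts forward by (position + 4), i.e. 4, 5, 6, … — the shift grows by one for each successive letter.
Undoing it on vtyama: v−4=r, t−5=o, y−6=s, a−7=t, m−8=e, a−9=r.

roster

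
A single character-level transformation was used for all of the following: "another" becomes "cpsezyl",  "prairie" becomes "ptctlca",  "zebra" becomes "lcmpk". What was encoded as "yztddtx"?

mission

The output letters match the input read backwards, each shifted +11: another reversed is rehtona. The word is reversed, then every letter is shifted forward by 11.
Decoding yztddtx: shift back: y−11=n, z−11=o, t−11=i, d−11=s, d−11=s, t−11=i, x−11=m → noissim; then reverse → mission.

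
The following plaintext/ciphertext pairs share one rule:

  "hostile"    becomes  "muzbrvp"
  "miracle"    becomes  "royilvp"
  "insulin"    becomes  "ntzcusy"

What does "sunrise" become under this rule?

In hostile: h→m is +5, o→u is +6, s→z is +7, t→b is +8 — the shift increases by 1 each position. Each letter shifts forward by (position + 5), i.e. 5, 6, 7, … — the shift grows by one for each successive letter.
For sunrise: s+5=x, u+6=a, n+7=u, r+8=z, i+9=r, s+10=c, e+11=p.

xauzrcp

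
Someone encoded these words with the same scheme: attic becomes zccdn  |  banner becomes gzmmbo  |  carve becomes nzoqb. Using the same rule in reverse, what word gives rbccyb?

kettle

a(0)→z(25) and t(19)→c(2) fit y≡7x+25 (mod 26); the inverse of 7 mod 26 is 15. Each letter's alphabet position (a=0..z=25) is mapped through 7·x+25 mod 26 — an affine cipher.
Decoding rbccyb: r(17)→15·(17−25)≡10=k; b(1)→15·(1−25)≡4=e; c(2)→15·(2−25)≡19=t; c(2)→15·(2−25)≡19=t; y(24)→15·(24−25)≡11=l; b(1)→15·(1−25)≡4=e (all mod 26).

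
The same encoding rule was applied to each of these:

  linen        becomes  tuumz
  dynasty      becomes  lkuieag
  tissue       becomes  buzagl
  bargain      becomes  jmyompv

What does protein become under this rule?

xdvbqpv

The shifts repeat in a cycle of length 3: positions 0,1,… shift by +8, +12, +7, then the pattern repeats.
On protein: p+8=x, r+12=d, o+7=v, t+8=b, e+12=q, i+7=p, n+8=v.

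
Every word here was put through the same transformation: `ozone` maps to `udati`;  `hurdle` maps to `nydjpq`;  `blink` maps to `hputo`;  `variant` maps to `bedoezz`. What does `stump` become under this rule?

yxgst

It's a Vigenère-style cipher with numeric key [6,4,12]: position i shifts by key[i mod 3].
Applying it to stump: s+6=y, t+4=x, u+12=g, m+6=s, p+4=t.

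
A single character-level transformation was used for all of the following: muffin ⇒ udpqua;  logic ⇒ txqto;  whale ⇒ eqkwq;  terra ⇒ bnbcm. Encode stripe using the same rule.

Each letter shifts forward by (position + 8), i.e. 8, 9, 10, … — the shift grows by one for each successive letter.
Applying it to stripe: s+8=a, t+9=c, r+10=b, i+11=t, p+12=b, e+13=r.

acbtbr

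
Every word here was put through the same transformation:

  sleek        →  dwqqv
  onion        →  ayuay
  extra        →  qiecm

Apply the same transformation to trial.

The shift depends on letter class: consonant s→d is +11, but vowel e→q is +12. Vowels shift forward by 12 and consonants shift forward by 11.
On trial: t(cons)+11=e, r(cons)+11=c, i(vowel)+12=u, a(vowel)+12=m, l(cons)+11=w.

ecumw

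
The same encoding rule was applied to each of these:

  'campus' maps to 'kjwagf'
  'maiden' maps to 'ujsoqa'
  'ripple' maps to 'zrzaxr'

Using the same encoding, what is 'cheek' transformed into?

kqopw

In campus: c→k is +8, a→j is +9, m→w is +10, p→a is +11 — the shift increases by 1 each position. The shift increases by 1 at each position, starting from +8: 8, 9, 10, ….
On cheek: c+8=k, h+9=q, e+10=o, e+11=p, k+12=w.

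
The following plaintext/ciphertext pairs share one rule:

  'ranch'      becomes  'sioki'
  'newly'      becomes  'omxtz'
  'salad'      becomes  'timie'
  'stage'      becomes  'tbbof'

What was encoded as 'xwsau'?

worst

Shifts by position in ranch: pos 0: r→s (+1), pos 1: a→i (+8), pos 2: n→o (+1), pos 3: c→k (+8) — repeating every 2. It's a Vigenère-style cipher with numeric key [1,8]: position i shifts by key[i mod 2].
Decoding xwsau: x−1=w, w−8=o, s−1=r, a−8=s, u−1=t.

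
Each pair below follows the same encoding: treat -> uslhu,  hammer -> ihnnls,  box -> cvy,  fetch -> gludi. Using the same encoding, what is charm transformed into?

dihsn

The rule splits by letter class: vowels +7, consonants +1.
For charm: c(cons)+1=d, h(cons)+1=i, a(vowel)+7=h, r(cons)+1=s, m(cons)+1=n.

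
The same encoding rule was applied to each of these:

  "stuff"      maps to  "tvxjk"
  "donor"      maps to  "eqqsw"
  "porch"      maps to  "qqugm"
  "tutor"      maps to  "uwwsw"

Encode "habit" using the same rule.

icemy

Each letter shifts forward by (position + 1), i.e. 1, 2, 3, … — the shift grows by one for each successive letter.
On habit: h+1=i, a+2=c, b+3=e, i+4=m, t+5=y.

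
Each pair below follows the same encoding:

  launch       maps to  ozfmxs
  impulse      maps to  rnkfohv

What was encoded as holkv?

Each pair mirrors across the alphabet (l↔o, a↔z, u↔f): positions sum to 25. Letters are reflected about the middle of the alphabet (position → 25−position): Atbash.
Undoing it on holkv: h↔s, o↔l, l↔o, k↔p, v↔e.

slope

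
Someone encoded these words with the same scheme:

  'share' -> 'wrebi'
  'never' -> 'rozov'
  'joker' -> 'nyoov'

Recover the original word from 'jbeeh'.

Shifts by position in share: pos 0: s→w (+4), pos 1: h→r (+10), pos 2: a→e (+4), pos 3: r→b (+10) — repeating every 2. A repeating key of period 2 is used — shifts +4, +10 over and over.
Decoding jbeeh: j−4=f, b−10=r, e−4=a, e−10=u, h−4=d.

fraud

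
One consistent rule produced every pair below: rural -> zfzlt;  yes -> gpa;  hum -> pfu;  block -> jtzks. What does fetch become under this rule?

npbkp

The shift depends on letter class: consonant r→z is +8, but vowel u→f is +11. Two shifts are in play — +11 for a/e/i/o/u, +8 for every other letter.
For fetch: f(cons)+8=n, e(vowel)+11=p, t(cons)+8=b, c(cons)+8=k, h(cons)+8=p.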